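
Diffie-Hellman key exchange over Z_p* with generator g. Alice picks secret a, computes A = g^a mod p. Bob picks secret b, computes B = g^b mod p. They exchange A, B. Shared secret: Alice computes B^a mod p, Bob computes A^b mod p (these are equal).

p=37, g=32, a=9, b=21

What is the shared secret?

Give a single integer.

A = 32^9 mod 37  (bits of 9 = 1001)
  bit 0 = 1: r = r^2 * 32 mod 37 = 1^2 * 32 = 1*32 = 32
  bit 1 = 0: r = r^2 mod 37 = 32^2 = 25
  bit 2 = 0: r = r^2 mod 37 = 25^2 = 33
  bit 3 = 1: r = r^2 * 32 mod 37 = 33^2 * 32 = 16*32 = 31
  -> A = 31
B = 32^21 mod 37  (bits of 21 = 10101)
  bit 0 = 1: r = r^2 * 32 mod 37 = 1^2 * 32 = 1*32 = 32
  bit 1 = 0: r = r^2 mod 37 = 32^2 = 25
  bit 2 = 1: r = r^2 * 32 mod 37 = 25^2 * 32 = 33*32 = 20
  bit 3 = 0: r = r^2 mod 37 = 20^2 = 30
  bit 4 = 1: r = r^2 * 32 mod 37 = 30^2 * 32 = 12*32 = 14
  -> B = 14
s = B^a = 14^9 mod 37  (bits of 9 = 1001)
  bit 0 = 1: r = r^2 * 14 mod 37 = 1^2 * 14 = 1*14 = 14
  bit 1 = 0: r = r^2 mod 37 = 14^2 = 11
  bit 2 = 0: r = r^2 mod 37 = 11^2 = 10
  bit 3 = 1: r = r^2 * 14 mod 37 = 10^2 * 14 = 26*14 = 31
  -> s = B^a = 31

Answer: 31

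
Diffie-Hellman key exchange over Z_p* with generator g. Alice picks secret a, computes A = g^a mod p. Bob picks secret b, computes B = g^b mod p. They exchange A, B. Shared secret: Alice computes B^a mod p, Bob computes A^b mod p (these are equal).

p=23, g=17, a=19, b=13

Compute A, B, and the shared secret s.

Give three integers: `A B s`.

Answer: 5 10 21

Derivation:
A = 17^19 mod 23  (bits of 19 = 10011)
  bit 0 = 1: r = r^2 * 17 mod 23 = 1^2 * 17 = 1*17 = 17
  bit 1 = 0: r = r^2 mod 23 = 17^2 = 13
  bit 2 = 0: r = r^2 mod 23 = 13^2 = 8
  bit 3 = 1: r = r^2 * 17 mod 23 = 8^2 * 17 = 18*17 = 7
  bit 4 = 1: r = r^2 * 17 mod 23 = 7^2 * 17 = 3*17 = 5
  -> A = 5
B = 17^13 mod 23  (bits of 13 = 1101)
  bit 0 = 1: r = r^2 * 17 mod 23 = 1^2 * 17 = 1*17 = 17
  bit 1 = 1: r = r^2 * 17 mod 23 = 17^2 * 17 = 13*17 = 14
  bit 2 = 0: r = r^2 mod 23 = 14^2 = 12
  bit 3 = 1: r = r^2 * 17 mod 23 = 12^2 * 17 = 6*17 = 10
  -> B = 10
s = B^a = 10^19 mod 23  (bits of 19 = 10011)
  bit 0 = 1: r = r^2 * 10 mod 23 = 1^2 * 10 = 1*10 = 10
  bit 1 = 0: r = r^2 mod 23 = 10^2 = 8
  bit 2 = 0: r = r^2 mod 23 = 8^2 = 18
  bit 3 = 1: r = r^2 * 10 mod 23 = 18^2 * 10 = 2*10 = 20
  bit 4 = 1: r = r^2 * 10 mod 23 = 20^2 * 10 = 9*10 = 21
  -> s = B^a = 21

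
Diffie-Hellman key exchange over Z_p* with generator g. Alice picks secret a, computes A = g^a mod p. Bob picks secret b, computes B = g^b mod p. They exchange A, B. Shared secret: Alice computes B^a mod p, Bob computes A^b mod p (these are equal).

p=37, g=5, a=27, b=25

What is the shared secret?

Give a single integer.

A = 5^27 mod 37  (bits of 27 = 11011)
  bit 0 = 1: r = r^2 * 5 mod 37 = 1^2 * 5 = 1*5 = 5
  bit 1 = 1: r = r^2 * 5 mod 37 = 5^2 * 5 = 25*5 = 14
  bit 2 = 0: r = r^2 mod 37 = 14^2 = 11
  bit 3 = 1: r = r^2 * 5 mod 37 = 11^2 * 5 = 10*5 = 13
  bit 4 = 1: r = r^2 * 5 mod 37 = 13^2 * 5 = 21*5 = 31
  -> A = 31
B = 5^25 mod 37  (bits of 25 = 11001)
  bit 0 = 1: r = r^2 * 5 mod 37 = 1^2 * 5 = 1*5 = 5
  bit 1 = 1: r = r^2 * 5 mod 37 = 5^2 * 5 = 25*5 = 14
  bit 2 = 0: r = r^2 mod 37 = 14^2 = 11
  bit 3 = 0: r = r^2 mod 37 = 11^2 = 10
  bit 4 = 1: r = r^2 * 5 mod 37 = 10^2 * 5 = 26*5 = 19
  -> B = 19
s = B^a = 19^27 mod 37  (bits of 27 = 11011)
  bit 0 = 1: r = r^2 * 19 mod 37 = 1^2 * 19 = 1*19 = 19
  bit 1 = 1: r = r^2 * 19 mod 37 = 19^2 * 19 = 28*19 = 14
  bit 2 = 0: r = r^2 mod 37 = 14^2 = 11
  bit 3 = 1: r = r^2 * 19 mod 37 = 11^2 * 19 = 10*19 = 5
  bit 4 = 1: r = r^2 * 19 mod 37 = 5^2 * 19 = 25*19 = 31
  -> s = B^a = 31

Answer: 31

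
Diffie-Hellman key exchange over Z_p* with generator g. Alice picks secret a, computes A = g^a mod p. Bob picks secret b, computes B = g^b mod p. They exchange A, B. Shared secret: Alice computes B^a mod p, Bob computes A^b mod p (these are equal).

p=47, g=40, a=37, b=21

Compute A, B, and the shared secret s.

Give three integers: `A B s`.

Answer: 13 23 5

Derivation:
A = 40^37 mod 47  (bits of 37 = 100101)
  bit 0 = 1: r = r^2 * 40 mod 47 = 1^2 * 40 = 1*40 = 40
  bit 1 = 0: r = r^2 mod 47 = 40^2 = 2
  bit 2 = 0: r = r^2 mod 47 = 2^2 = 4
  bit 3 = 1: r = r^2 * 40 mod 47 = 4^2 * 40 = 16*40 = 29
  bit 4 = 0: r = r^2 mod 47 = 29^2 = 42
  bit 5 = 1: r = r^2 * 40 mod 47 = 42^2 * 40 = 25*40 = 13
  -> A = 13
B = 40^21 mod 47  (bits of 21 = 10101)
  bit 0 = 1: r = r^2 * 40 mod 47 = 1^2 * 40 = 1*40 = 40
  bit 1 = 0: r = r^2 mod 47 = 40^2 = 2
  bit 2 = 1: r = r^2 * 40 mod 47 = 2^2 * 40 = 4*40 = 19
  bit 3 = 0: r = r^2 mod 47 = 19^2 = 32
  bit 4 = 1: r = r^2 * 40 mod 47 = 32^2 * 40 = 37*40 = 23
  -> B = 23
s = B^a = 23^37 mod 47  (bits of 37 = 100101)
  bit 0 = 1: r = r^2 * 23 mod 47 = 1^2 * 23 = 1*23 = 23
  bit 1 = 0: r = r^2 mod 47 = 23^2 = 12
  bit 2 = 0: r = r^2 mod 47 = 12^2 = 3
  bit 3 = 1: r = r^2 * 23 mod 47 = 3^2 * 23 = 9*23 = 19
  bit 4 = 0: r = r^2 mod 47 = 19^2 = 32
  bit 5 = 1: r = r^2 * 23 mod 47 = 32^2 * 23 = 37*23 = 5
  -> s = B^a = 5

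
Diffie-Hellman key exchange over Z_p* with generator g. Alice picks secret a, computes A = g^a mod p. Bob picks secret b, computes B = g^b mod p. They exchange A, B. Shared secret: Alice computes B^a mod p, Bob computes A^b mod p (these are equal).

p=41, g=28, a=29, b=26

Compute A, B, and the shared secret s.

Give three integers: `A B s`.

A = 28^29 mod 41  (bits of 29 = 11101)
  bit 0 = 1: r = r^2 * 28 mod 41 = 1^2 * 28 = 1*28 = 28
  bit 1 = 1: r = r^2 * 28 mod 41 = 28^2 * 28 = 5*28 = 17
  bit 2 = 1: r = r^2 * 28 mod 41 = 17^2 * 28 = 2*28 = 15
  bit 3 = 0: r = r^2 mod 41 = 15^2 = 20
  bit 4 = 1: r = r^2 * 28 mod 41 = 20^2 * 28 = 31*28 = 7
  -> A = 7
B = 28^26 mod 41  (bits of 26 = 11010)
  bit 0 = 1: r = r^2 * 28 mod 41 = 1^2 * 28 = 1*28 = 28
  bit 1 = 1: r = r^2 * 28 mod 41 = 28^2 * 28 = 5*28 = 17
  bit 2 = 0: r = r^2 mod 41 = 17^2 = 2
  bit 3 = 1: r = r^2 * 28 mod 41 = 2^2 * 28 = 4*28 = 30
  bit 4 = 0: r = r^2 mod 41 = 30^2 = 39
  -> B = 39
s = B^a = 39^29 mod 41  (bits of 29 = 11101)
  bit 0 = 1: r = r^2 * 39 mod 41 = 1^2 * 39 = 1*39 = 39
  bit 1 = 1: r = r^2 * 39 mod 41 = 39^2 * 39 = 4*39 = 33
  bit 2 = 1: r = r^2 * 39 mod 41 = 33^2 * 39 = 23*39 = 36
  bit 3 = 0: r = r^2 mod 41 = 36^2 = 25
  bit 4 = 1: r = r^2 * 39 mod 41 = 25^2 * 39 = 10*39 = 21
  -> s = B^a = 21

Answer: 7 39 21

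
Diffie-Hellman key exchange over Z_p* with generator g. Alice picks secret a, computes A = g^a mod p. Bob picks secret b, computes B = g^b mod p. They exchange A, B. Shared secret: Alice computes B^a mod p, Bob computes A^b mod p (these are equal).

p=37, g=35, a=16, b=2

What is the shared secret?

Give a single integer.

Answer: 7

Derivation:
A = 35^16 mod 37  (bits of 16 = 10000)
  bit 0 = 1: r = r^2 * 35 mod 37 = 1^2 * 35 = 1*35 = 35
  bit 1 = 0: r = r^2 mod 37 = 35^2 = 4
  bit 2 = 0: r = r^2 mod 37 = 4^2 = 16
  bit 3 = 0: r = r^2 mod 37 = 16^2 = 34
  bit 4 = 0: r = r^2 mod 37 = 34^2 = 9
  -> A = 9
B = 35^2 mod 37  (bits of 2 = 10)
  bit 0 = 1: r = r^2 * 35 mod 37 = 1^2 * 35 = 1*35 = 35
  bit 1 = 0: r = r^2 mod 37 = 35^2 = 4
  -> B = 4
s = B^a = 4^16 mod 37  (bits of 16 = 10000)
  bit 0 = 1: r = r^2 * 4 mod 37 = 1^2 * 4 = 1*4 = 4
  bit 1 = 0: r = r^2 mod 37 = 4^2 = 16
  bit 2 = 0: r = r^2 mod 37 = 16^2 = 34
  bit 3 = 0: r = r^2 mod 37 = 34^2 = 9
  bit 4 = 0: r = r^2 mod 37 = 9^2 = 7
  -> s = B^a = 7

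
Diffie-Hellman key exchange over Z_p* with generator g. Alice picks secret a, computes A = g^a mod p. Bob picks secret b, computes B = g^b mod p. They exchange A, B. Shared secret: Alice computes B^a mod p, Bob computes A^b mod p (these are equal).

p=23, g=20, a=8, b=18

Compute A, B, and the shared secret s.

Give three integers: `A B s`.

Answer: 6 2 3

Derivation:
A = 20^8 mod 23  (bits of 8 = 1000)
  bit 0 = 1: r = r^2 * 20 mod 23 = 1^2 * 20 = 1*20 = 20
  bit 1 = 0: r = r^2 mod 23 = 20^2 = 9
  bit 2 = 0: r = r^2 mod 23 = 9^2 = 12
  bit 3 = 0: r = r^2 mod 23 = 12^2 = 6
  -> A = 6
B = 20^18 mod 23  (bits of 18 = 10010)
  bit 0 = 1: r = r^2 * 20 mod 23 = 1^2 * 20 = 1*20 = 20
  bit 1 = 0: r = r^2 mod 23 = 20^2 = 9
  bit 2 = 0: r = r^2 mod 23 = 9^2 = 12
  bit 3 = 1: r = r^2 * 20 mod 23 = 12^2 * 20 = 6*20 = 5
  bit 4 = 0: r = r^2 mod 23 = 5^2 = 2
  -> B = 2
s = B^a = 2^8 mod 23  (bits of 8 = 1000)
  bit 0 = 1: r = r^2 * 2 mod 23 = 1^2 * 2 = 1*2 = 2
  bit 1 = 0: r = r^2 mod 23 = 2^2 = 4
  bit 2 = 0: r = r^2 mod 23 = 4^2 = 16
  bit 3 = 0: r = r^2 mod 23 = 16^2 = 3
  -> s = B^a = 3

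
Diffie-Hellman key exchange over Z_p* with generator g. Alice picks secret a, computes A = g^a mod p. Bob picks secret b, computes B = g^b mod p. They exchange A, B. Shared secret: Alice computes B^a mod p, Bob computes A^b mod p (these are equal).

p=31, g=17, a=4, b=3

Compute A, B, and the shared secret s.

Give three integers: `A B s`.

Answer: 7 15 2

Derivation:
A = 17^4 mod 31  (bits of 4 = 100)
  bit 0 = 1: r = r^2 * 17 mod 31 = 1^2 * 17 = 1*17 = 17
  bit 1 = 0: r = r^2 mod 31 = 17^2 = 10
  bit 2 = 0: r = r^2 mod 31 = 10^2 = 7
  -> A = 7
B = 17^3 mod 31  (bits of 3 = 11)
  bit 0 = 1: r = r^2 * 17 mod 31 = 1^2 * 17 = 1*17 = 17
  bit 1 = 1: r = r^2 * 17 mod 31 = 17^2 * 17 = 10*17 = 15
  -> B = 15
s = B^a = 15^4 mod 31  (bits of 4 = 100)
  bit 0 = 1: r = r^2 * 15 mod 31 = 1^2 * 15 = 1*15 = 15
  bit 1 = 0: r = r^2 mod 31 = 15^2 = 8
  bit 2 = 0: r = r^2 mod 31 = 8^2 = 2
  -> s = B^a = 2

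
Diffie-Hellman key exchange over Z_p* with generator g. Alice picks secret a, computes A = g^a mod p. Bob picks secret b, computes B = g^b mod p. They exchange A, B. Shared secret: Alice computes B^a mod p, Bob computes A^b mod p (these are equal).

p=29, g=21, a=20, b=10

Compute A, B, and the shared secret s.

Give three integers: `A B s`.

Answer: 16 4 7

Derivation:
A = 21^20 mod 29  (bits of 20 = 10100)
  bit 0 = 1: r = r^2 * 21 mod 29 = 1^2 * 21 = 1*21 = 21
  bit 1 = 0: r = r^2 mod 29 = 21^2 = 6
  bit 2 = 1: r = r^2 * 21 mod 29 = 6^2 * 21 = 7*21 = 2
  bit 3 = 0: r = r^2 mod 29 = 2^2 = 4
  bit 4 = 0: r = r^2 mod 29 = 4^2 = 16
  -> A = 16
B = 21^10 mod 29  (bits of 10 = 1010)
  bit 0 = 1: r = r^2 * 21 mod 29 = 1^2 * 21 = 1*21 = 21
  bit 1 = 0: r = r^2 mod 29 = 21^2 = 6
  bit 2 = 1: r = r^2 * 21 mod 29 = 6^2 * 21 = 7*21 = 2
  bit 3 = 0: r = r^2 mod 29 = 2^2 = 4
  -> B = 4
s = B^a = 4^20 mod 29  (bits of 20 = 10100)
  bit 0 = 1: r = r^2 * 4 mod 29 = 1^2 * 4 = 1*4 = 4
  bit 1 = 0: r = r^2 mod 29 = 4^2 = 16
  bit 2 = 1: r = r^2 * 4 mod 29 = 16^2 * 4 = 24*4 = 9
  bit 3 = 0: r = r^2 mod 29 = 9^2 = 23
  bit 4 = 0: r = r^2 mod 29 = 23^2 = 7
  -> s = B^a = 7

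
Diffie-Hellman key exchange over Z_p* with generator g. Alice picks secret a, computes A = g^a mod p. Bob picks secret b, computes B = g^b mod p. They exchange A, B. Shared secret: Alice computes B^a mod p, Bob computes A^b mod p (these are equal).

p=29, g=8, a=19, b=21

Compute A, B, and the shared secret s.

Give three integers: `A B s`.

Answer: 2 12 17

Derivation:
A = 8^19 mod 29  (bits of 19 = 10011)
  bit 0 = 1: r = r^2 * 8 mod 29 = 1^2 * 8 = 1*8 = 8
  bit 1 = 0: r = r^2 mod 29 = 8^2 = 6
  bit 2 = 0: r = r^2 mod 29 = 6^2 = 7
  bit 3 = 1: r = r^2 * 8 mod 29 = 7^2 * 8 = 20*8 = 15
  bit 4 = 1: r = r^2 * 8 mod 29 = 15^2 * 8 = 22*8 = 2
  -> A = 2
B = 8^21 mod 29  (bits of 21 = 10101)
  bit 0 = 1: r = r^2 * 8 mod 29 = 1^2 * 8 = 1*8 = 8
  bit 1 = 0: r = r^2 mod 29 = 8^2 = 6
  bit 2 = 1: r = r^2 * 8 mod 29 = 6^2 * 8 = 7*8 = 27
  bit 3 = 0: r = r^2 mod 29 = 27^2 = 4
  bit 4 = 1: r = r^2 * 8 mod 29 = 4^2 * 8 = 16*8 = 12
  -> B = 12
s = B^a = 12^19 mod 29  (bits of 19 = 10011)
  bit 0 = 1: r = r^2 * 12 mod 29 = 1^2 * 12 = 1*12 = 12
  bit 1 = 0: r = r^2 mod 29 = 12^2 = 28
  bit 2 = 0: r = r^2 mod 29 = 28^2 = 1
  bit 3 = 1: r = r^2 * 12 mod 29 = 1^2 * 12 = 1*12 = 12
  bit 4 = 1: r = r^2 * 12 mod 29 = 12^2 * 12 = 28*12 = 17
  -> s = B^a = 17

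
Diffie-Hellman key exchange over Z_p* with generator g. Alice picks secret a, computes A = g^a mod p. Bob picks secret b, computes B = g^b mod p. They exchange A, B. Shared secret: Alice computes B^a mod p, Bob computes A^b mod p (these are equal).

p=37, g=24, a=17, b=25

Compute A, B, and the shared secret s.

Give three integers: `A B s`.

Answer: 20 32 15

Derivation:
A = 24^17 mod 37  (bits of 17 = 10001)
  bit 0 = 1: r = r^2 * 24 mod 37 = 1^2 * 24 = 1*24 = 24
  bit 1 = 0: r = r^2 mod 37 = 24^2 = 21
  bit 2 = 0: r = r^2 mod 37 = 21^2 = 34
  bit 3 = 0: r = r^2 mod 37 = 34^2 = 9
  bit 4 = 1: r = r^2 * 24 mod 37 = 9^2 * 24 = 7*24 = 20
  -> A = 20
B = 24^25 mod 37  (bits of 25 = 11001)
  bit 0 = 1: r = r^2 * 24 mod 37 = 1^2 * 24 = 1*24 = 24
  bit 1 = 1: r = r^2 * 24 mod 37 = 24^2 * 24 = 21*24 = 23
  bit 2 = 0: r = r^2 mod 37 = 23^2 = 11
  bit 3 = 0: r = r^2 mod 37 = 11^2 = 10
  bit 4 = 1: r = r^2 * 24 mod 37 = 10^2 * 24 = 26*24 = 32
  -> B = 32
s = B^a = 32^17 mod 37  (bits of 17 = 10001)
  bit 0 = 1: r = r^2 * 32 mod 37 = 1^2 * 32 = 1*32 = 32
  bit 1 = 0: r = r^2 mod 37 = 32^2 = 25
  bit 2 = 0: r = r^2 mod 37 = 25^2 = 33
  bit 3 = 0: r = r^2 mod 37 = 33^2 = 16
  bit 4 = 1: r = r^2 * 32 mod 37 = 16^2 * 32 = 34*32 = 15
  -> s = B^a = 15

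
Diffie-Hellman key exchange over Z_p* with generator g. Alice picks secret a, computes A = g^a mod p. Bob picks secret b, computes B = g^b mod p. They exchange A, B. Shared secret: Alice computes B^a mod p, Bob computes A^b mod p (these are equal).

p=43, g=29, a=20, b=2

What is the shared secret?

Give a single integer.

Answer: 9

Derivation:
A = 29^20 mod 43  (bits of 20 = 10100)
  bit 0 = 1: r = r^2 * 29 mod 43 = 1^2 * 29 = 1*29 = 29
  bit 1 = 0: r = r^2 mod 43 = 29^2 = 24
  bit 2 = 1: r = r^2 * 29 mod 43 = 24^2 * 29 = 17*29 = 20
  bit 3 = 0: r = r^2 mod 43 = 20^2 = 13
  bit 4 = 0: r = r^2 mod 43 = 13^2 = 40
  -> A = 40
B = 29^2 mod 43  (bits of 2 = 10)
  bit 0 = 1: r = r^2 * 29 mod 43 = 1^2 * 29 = 1*29 = 29
  bit 1 = 0: r = r^2 mod 43 = 29^2 = 24
  -> B = 24
s = B^a = 24^20 mod 43  (bits of 20 = 10100)
  bit 0 = 1: r = r^2 * 24 mod 43 = 1^2 * 24 = 1*24 = 24
  bit 1 = 0: r = r^2 mod 43 = 24^2 = 17
  bit 2 = 1: r = r^2 * 24 mod 43 = 17^2 * 24 = 31*24 = 13
  bit 3 = 0: r = r^2 mod 43 = 13^2 = 40
  bit 4 = 0: r = r^2 mod 43 = 40^2 = 9
  -> s = B^a = 9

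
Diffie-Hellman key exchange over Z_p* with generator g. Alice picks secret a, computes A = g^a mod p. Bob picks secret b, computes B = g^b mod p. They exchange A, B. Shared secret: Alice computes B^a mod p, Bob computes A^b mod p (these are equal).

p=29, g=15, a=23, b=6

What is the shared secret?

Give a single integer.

A = 15^23 mod 29  (bits of 23 = 10111)
  bit 0 = 1: r = r^2 * 15 mod 29 = 1^2 * 15 = 1*15 = 15
  bit 1 = 0: r = r^2 mod 29 = 15^2 = 22
  bit 2 = 1: r = r^2 * 15 mod 29 = 22^2 * 15 = 20*15 = 10
  bit 3 = 1: r = r^2 * 15 mod 29 = 10^2 * 15 = 13*15 = 21
  bit 4 = 1: r = r^2 * 15 mod 29 = 21^2 * 15 = 6*15 = 3
  -> A = 3
B = 15^6 mod 29  (bits of 6 = 110)
  bit 0 = 1: r = r^2 * 15 mod 29 = 1^2 * 15 = 1*15 = 15
  bit 1 = 1: r = r^2 * 15 mod 29 = 15^2 * 15 = 22*15 = 11
  bit 2 = 0: r = r^2 mod 29 = 11^2 = 5
  -> B = 5
s = B^a = 5^23 mod 29  (bits of 23 = 10111)
  bit 0 = 1: r = r^2 * 5 mod 29 = 1^2 * 5 = 1*5 = 5
  bit 1 = 0: r = r^2 mod 29 = 5^2 = 25
  bit 2 = 1: r = r^2 * 5 mod 29 = 25^2 * 5 = 16*5 = 22
  bit 3 = 1: r = r^2 * 5 mod 29 = 22^2 * 5 = 20*5 = 13
  bit 4 = 1: r = r^2 * 5 mod 29 = 13^2 * 5 = 24*5 = 4
  -> s = B^a = 4

Answer: 4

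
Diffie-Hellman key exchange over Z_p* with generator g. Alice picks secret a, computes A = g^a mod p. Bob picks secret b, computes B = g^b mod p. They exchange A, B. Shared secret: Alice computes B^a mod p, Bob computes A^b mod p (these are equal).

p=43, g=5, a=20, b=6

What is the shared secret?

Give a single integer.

A = 5^20 mod 43  (bits of 20 = 10100)
  bit 0 = 1: r = r^2 * 5 mod 43 = 1^2 * 5 = 1*5 = 5
  bit 1 = 0: r = r^2 mod 43 = 5^2 = 25
  bit 2 = 1: r = r^2 * 5 mod 43 = 25^2 * 5 = 23*5 = 29
  bit 3 = 0: r = r^2 mod 43 = 29^2 = 24
  bit 4 = 0: r = r^2 mod 43 = 24^2 = 17
  -> A = 17
B = 5^6 mod 43  (bits of 6 = 110)
  bit 0 = 1: r = r^2 * 5 mod 43 = 1^2 * 5 = 1*5 = 5
  bit 1 = 1: r = r^2 * 5 mod 43 = 5^2 * 5 = 25*5 = 39
  bit 2 = 0: r = r^2 mod 43 = 39^2 = 16
  -> B = 16
s = B^a = 16^20 mod 43  (bits of 20 = 10100)
  bit 0 = 1: r = r^2 * 16 mod 43 = 1^2 * 16 = 1*16 = 16
  bit 1 = 0: r = r^2 mod 43 = 16^2 = 41
  bit 2 = 1: r = r^2 * 16 mod 43 = 41^2 * 16 = 4*16 = 21
  bit 3 = 0: r = r^2 mod 43 = 21^2 = 11
  bit 4 = 0: r = r^2 mod 43 = 11^2 = 35
  -> s = B^a = 35

Answer: 35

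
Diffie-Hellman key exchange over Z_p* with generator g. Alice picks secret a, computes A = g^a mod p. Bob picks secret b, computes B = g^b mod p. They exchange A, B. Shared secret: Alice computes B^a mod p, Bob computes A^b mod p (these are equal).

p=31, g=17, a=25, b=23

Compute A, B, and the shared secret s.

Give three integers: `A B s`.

Answer: 6 13 26

Derivation:
A = 17^25 mod 31  (bits of 25 = 11001)
  bit 0 = 1: r = r^2 * 17 mod 31 = 1^2 * 17 = 1*17 = 17
  bit 1 = 1: r = r^2 * 17 mod 31 = 17^2 * 17 = 10*17 = 15
  bit 2 = 0: r = r^2 mod 31 = 15^2 = 8
  bit 3 = 0: r = r^2 mod 31 = 8^2 = 2
  bit 4 = 1: r = r^2 * 17 mod 31 = 2^2 * 17 = 4*17 = 6
  -> A = 6
B = 17^23 mod 31  (bits of 23 = 10111)
  bit 0 = 1: r = r^2 * 17 mod 31 = 1^2 * 17 = 1*17 = 17
  bit 1 = 0: r = r^2 mod 31 = 17^2 = 10
  bit 2 = 1: r = r^2 * 17 mod 31 = 10^2 * 17 = 7*17 = 26
  bit 3 = 1: r = r^2 * 17 mod 31 = 26^2 * 17 = 25*17 = 22
  bit 4 = 1: r = r^2 * 17 mod 31 = 22^2 * 17 = 19*17 = 13
  -> B = 13
s = B^a = 13^25 mod 31  (bits of 25 = 11001)
  bit 0 = 1: r = r^2 * 13 mod 31 = 1^2 * 13 = 1*13 = 13
  bit 1 = 1: r = r^2 * 13 mod 31 = 13^2 * 13 = 14*13 = 27
  bit 2 = 0: r = r^2 mod 31 = 27^2 = 16
  bit 3 = 0: r = r^2 mod 31 = 16^2 = 8
  bit 4 = 1: r = r^2 * 13 mod 31 = 8^2 * 13 = 2*13 = 26
  -> s = B^a = 26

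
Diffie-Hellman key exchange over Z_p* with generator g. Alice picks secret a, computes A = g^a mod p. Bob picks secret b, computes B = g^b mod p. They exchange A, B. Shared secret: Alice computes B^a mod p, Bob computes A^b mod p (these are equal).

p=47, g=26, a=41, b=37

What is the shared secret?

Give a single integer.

A = 26^41 mod 47  (bits of 41 = 101001)
  bit 0 = 1: r = r^2 * 26 mod 47 = 1^2 * 26 = 1*26 = 26
  bit 1 = 0: r = r^2 mod 47 = 26^2 = 18
  bit 2 = 1: r = r^2 * 26 mod 47 = 18^2 * 26 = 42*26 = 11
  bit 3 = 0: r = r^2 mod 47 = 11^2 = 27
  bit 4 = 0: r = r^2 mod 47 = 27^2 = 24
  bit 5 = 1: r = r^2 * 26 mod 47 = 24^2 * 26 = 12*26 = 30
  -> A = 30
B = 26^37 mod 47  (bits of 37 = 100101)
  bit 0 = 1: r = r^2 * 26 mod 47 = 1^2 * 26 = 1*26 = 26
  bit 1 = 0: r = r^2 mod 47 = 26^2 = 18
  bit 2 = 0: r = r^2 mod 47 = 18^2 = 42
  bit 3 = 1: r = r^2 * 26 mod 47 = 42^2 * 26 = 25*26 = 39
  bit 4 = 0: r = r^2 mod 47 = 39^2 = 17
  bit 5 = 1: r = r^2 * 26 mod 47 = 17^2 * 26 = 7*26 = 41
  -> B = 41
s = B^a = 41^41 mod 47  (bits of 41 = 101001)
  bit 0 = 1: r = r^2 * 41 mod 47 = 1^2 * 41 = 1*41 = 41
  bit 1 = 0: r = r^2 mod 47 = 41^2 = 36
  bit 2 = 1: r = r^2 * 41 mod 47 = 36^2 * 41 = 27*41 = 26
  bit 3 = 0: r = r^2 mod 47 = 26^2 = 18
  bit 4 = 0: r = r^2 mod 47 = 18^2 = 42
  bit 5 = 1: r = r^2 * 41 mod 47 = 42^2 * 41 = 25*41 = 38
  -> s = B^a = 38

Answer: 38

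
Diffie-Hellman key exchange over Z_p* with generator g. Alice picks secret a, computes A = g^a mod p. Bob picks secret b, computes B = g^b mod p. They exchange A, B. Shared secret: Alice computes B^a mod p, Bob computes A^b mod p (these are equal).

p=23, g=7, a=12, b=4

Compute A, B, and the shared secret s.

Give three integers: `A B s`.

A = 7^12 mod 23  (bits of 12 = 1100)
  bit 0 = 1: r = r^2 * 7 mod 23 = 1^2 * 7 = 1*7 = 7
  bit 1 = 1: r = r^2 * 7 mod 23 = 7^2 * 7 = 3*7 = 21
  bit 2 = 0: r = r^2 mod 23 = 21^2 = 4
  bit 3 = 0: r = r^2 mod 23 = 4^2 = 16
  -> A = 16
B = 7^4 mod 23  (bits of 4 = 100)
  bit 0 = 1: r = r^2 * 7 mod 23 = 1^2 * 7 = 1*7 = 7
  bit 1 = 0: r = r^2 mod 23 = 7^2 = 3
  bit 2 = 0: r = r^2 mod 23 = 3^2 = 9
  -> B = 9
s = B^a = 9^12 mod 23  (bits of 12 = 1100)
  bit 0 = 1: r = r^2 * 9 mod 23 = 1^2 * 9 = 1*9 = 9
  bit 1 = 1: r = r^2 * 9 mod 23 = 9^2 * 9 = 12*9 = 16
  bit 2 = 0: r = r^2 mod 23 = 16^2 = 3
  bit 3 = 0: r = r^2 mod 23 = 3^2 = 9
  -> s = B^a = 9

Answer: 16 9 9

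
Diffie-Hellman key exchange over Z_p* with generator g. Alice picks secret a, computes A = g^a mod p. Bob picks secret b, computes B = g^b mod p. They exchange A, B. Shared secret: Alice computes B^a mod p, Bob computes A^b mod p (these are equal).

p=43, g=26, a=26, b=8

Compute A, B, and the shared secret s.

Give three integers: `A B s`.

A = 26^26 mod 43  (bits of 26 = 11010)
  bit 0 = 1: r = r^2 * 26 mod 43 = 1^2 * 26 = 1*26 = 26
  bit 1 = 1: r = r^2 * 26 mod 43 = 26^2 * 26 = 31*26 = 32
  bit 2 = 0: r = r^2 mod 43 = 32^2 = 35
  bit 3 = 1: r = r^2 * 26 mod 43 = 35^2 * 26 = 21*26 = 30
  bit 4 = 0: r = r^2 mod 43 = 30^2 = 40
  -> A = 40
B = 26^8 mod 43  (bits of 8 = 1000)
  bit 0 = 1: r = r^2 * 26 mod 43 = 1^2 * 26 = 1*26 = 26
  bit 1 = 0: r = r^2 mod 43 = 26^2 = 31
  bit 2 = 0: r = r^2 mod 43 = 31^2 = 15
  bit 3 = 0: r = r^2 mod 43 = 15^2 = 10
  -> B = 10
s = B^a = 10^26 mod 43  (bits of 26 = 11010)
  bit 0 = 1: r = r^2 * 10 mod 43 = 1^2 * 10 = 1*10 = 10
  bit 1 = 1: r = r^2 * 10 mod 43 = 10^2 * 10 = 14*10 = 11
  bit 2 = 0: r = r^2 mod 43 = 11^2 = 35
  bit 3 = 1: r = r^2 * 10 mod 43 = 35^2 * 10 = 21*10 = 38
  bit 4 = 0: r = r^2 mod 43 = 38^2 = 25
  -> s = B^a = 25

Answer: 40 10 25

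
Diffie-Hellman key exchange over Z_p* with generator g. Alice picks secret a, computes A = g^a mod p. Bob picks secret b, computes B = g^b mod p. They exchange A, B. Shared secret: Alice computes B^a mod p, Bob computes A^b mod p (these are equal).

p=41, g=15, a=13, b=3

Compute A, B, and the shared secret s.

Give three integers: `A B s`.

A = 15^13 mod 41  (bits of 13 = 1101)
  bit 0 = 1: r = r^2 * 15 mod 41 = 1^2 * 15 = 1*15 = 15
  bit 1 = 1: r = r^2 * 15 mod 41 = 15^2 * 15 = 20*15 = 13
  bit 2 = 0: r = r^2 mod 41 = 13^2 = 5
  bit 3 = 1: r = r^2 * 15 mod 41 = 5^2 * 15 = 25*15 = 6
  -> A = 6
B = 15^3 mod 41  (bits of 3 = 11)
  bit 0 = 1: r = r^2 * 15 mod 41 = 1^2 * 15 = 1*15 = 15
  bit 1 = 1: r = r^2 * 15 mod 41 = 15^2 * 15 = 20*15 = 13
  -> B = 13
s = B^a = 13^13 mod 41  (bits of 13 = 1101)
  bit 0 = 1: r = r^2 * 13 mod 41 = 1^2 * 13 = 1*13 = 13
  bit 1 = 1: r = r^2 * 13 mod 41 = 13^2 * 13 = 5*13 = 24
  bit 2 = 0: r = r^2 mod 41 = 24^2 = 2
  bit 3 = 1: r = r^2 * 13 mod 41 = 2^2 * 13 = 4*13 = 11
  -> s = B^a = 11

Answer: 6 13 11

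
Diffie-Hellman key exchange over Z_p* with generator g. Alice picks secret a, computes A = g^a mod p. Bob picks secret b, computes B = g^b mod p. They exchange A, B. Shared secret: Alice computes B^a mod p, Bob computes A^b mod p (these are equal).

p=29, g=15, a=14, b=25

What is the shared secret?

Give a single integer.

A = 15^14 mod 29  (bits of 14 = 1110)
  bit 0 = 1: r = r^2 * 15 mod 29 = 1^2 * 15 = 1*15 = 15
  bit 1 = 1: r = r^2 * 15 mod 29 = 15^2 * 15 = 22*15 = 11
  bit 2 = 1: r = r^2 * 15 mod 29 = 11^2 * 15 = 5*15 = 17
  bit 3 = 0: r = r^2 mod 29 = 17^2 = 28
  -> A = 28
B = 15^25 mod 29  (bits of 25 = 11001)
  bit 0 = 1: r = r^2 * 15 mod 29 = 1^2 * 15 = 1*15 = 15
  bit 1 = 1: r = r^2 * 15 mod 29 = 15^2 * 15 = 22*15 = 11
  bit 2 = 0: r = r^2 mod 29 = 11^2 = 5
  bit 3 = 0: r = r^2 mod 29 = 5^2 = 25
  bit 4 = 1: r = r^2 * 15 mod 29 = 25^2 * 15 = 16*15 = 8
  -> B = 8
s = B^a = 8^14 mod 29  (bits of 14 = 1110)
  bit 0 = 1: r = r^2 * 8 mod 29 = 1^2 * 8 = 1*8 = 8
  bit 1 = 1: r = r^2 * 8 mod 29 = 8^2 * 8 = 6*8 = 19
  bit 2 = 1: r = r^2 * 8 mod 29 = 19^2 * 8 = 13*8 = 17
  bit 3 = 0: r = r^2 mod 29 = 17^2 = 28
  -> s = B^a = 28

Answer: 28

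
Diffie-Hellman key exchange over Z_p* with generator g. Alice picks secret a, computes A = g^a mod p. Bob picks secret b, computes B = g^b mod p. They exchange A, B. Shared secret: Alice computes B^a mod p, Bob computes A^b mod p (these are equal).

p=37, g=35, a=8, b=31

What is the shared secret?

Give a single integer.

Answer: 7

Derivation:
A = 35^8 mod 37  (bits of 8 = 1000)
  bit 0 = 1: r = r^2 * 35 mod 37 = 1^2 * 35 = 1*35 = 35
  bit 1 = 0: r = r^2 mod 37 = 35^2 = 4
  bit 2 = 0: r = r^2 mod 37 = 4^2 = 16
  bit 3 = 0: r = r^2 mod 37 = 16^2 = 34
  -> A = 34
B = 35^31 mod 37  (bits of 31 = 11111)
  bit 0 = 1: r = r^2 * 35 mod 37 = 1^2 * 35 = 1*35 = 35
  bit 1 = 1: r = r^2 * 35 mod 37 = 35^2 * 35 = 4*35 = 29
  bit 2 = 1: r = r^2 * 35 mod 37 = 29^2 * 35 = 27*35 = 20
  bit 3 = 1: r = r^2 * 35 mod 37 = 20^2 * 35 = 30*35 = 14
  bit 4 = 1: r = r^2 * 35 mod 37 = 14^2 * 35 = 11*35 = 15
  -> B = 15
s = B^a = 15^8 mod 37  (bits of 8 = 1000)
  bit 0 = 1: r = r^2 * 15 mod 37 = 1^2 * 15 = 1*15 = 15
  bit 1 = 0: r = r^2 mod 37 = 15^2 = 3
  bit 2 = 0: r = r^2 mod 37 = 3^2 = 9
  bit 3 = 0: r = r^2 mod 37 = 9^2 = 7
  -> s = B^a = 7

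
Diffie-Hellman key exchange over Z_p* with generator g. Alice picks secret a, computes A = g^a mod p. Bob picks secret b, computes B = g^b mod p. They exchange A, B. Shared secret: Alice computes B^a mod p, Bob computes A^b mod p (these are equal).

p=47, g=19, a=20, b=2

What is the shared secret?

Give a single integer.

Answer: 21

Derivation:
A = 19^20 mod 47  (bits of 20 = 10100)
  bit 0 = 1: r = r^2 * 19 mod 47 = 1^2 * 19 = 1*19 = 19
  bit 1 = 0: r = r^2 mod 47 = 19^2 = 32
  bit 2 = 1: r = r^2 * 19 mod 47 = 32^2 * 19 = 37*19 = 45
  bit 3 = 0: r = r^2 mod 47 = 45^2 = 4
  bit 4 = 0: r = r^2 mod 47 = 4^2 = 16
  -> A = 16
B = 19^2 mod 47  (bits of 2 = 10)
  bit 0 = 1: r = r^2 * 19 mod 47 = 1^2 * 19 = 1*19 = 19
  bit 1 = 0: r = r^2 mod 47 = 19^2 = 32
  -> B = 32
s = B^a = 32^20 mod 47  (bits of 20 = 10100)
  bit 0 = 1: r = r^2 * 32 mod 47 = 1^2 * 32 = 1*32 = 32
  bit 1 = 0: r = r^2 mod 47 = 32^2 = 37
  bit 2 = 1: r = r^2 * 32 mod 47 = 37^2 * 32 = 6*32 = 4
  bit 3 = 0: r = r^2 mod 47 = 4^2 = 16
  bit 4 = 0: r = r^2 mod 47 = 16^2 = 21
  -> s = B^a = 21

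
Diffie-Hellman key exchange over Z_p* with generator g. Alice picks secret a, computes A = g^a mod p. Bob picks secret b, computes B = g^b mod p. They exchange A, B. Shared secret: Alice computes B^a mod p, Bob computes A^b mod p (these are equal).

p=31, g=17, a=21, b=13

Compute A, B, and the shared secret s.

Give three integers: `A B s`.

A = 17^21 mod 31  (bits of 21 = 10101)
  bit 0 = 1: r = r^2 * 17 mod 31 = 1^2 * 17 = 1*17 = 17
  bit 1 = 0: r = r^2 mod 31 = 17^2 = 10
  bit 2 = 1: r = r^2 * 17 mod 31 = 10^2 * 17 = 7*17 = 26
  bit 3 = 0: r = r^2 mod 31 = 26^2 = 25
  bit 4 = 1: r = r^2 * 17 mod 31 = 25^2 * 17 = 5*17 = 23
  -> A = 23
B = 17^13 mod 31  (bits of 13 = 1101)
  bit 0 = 1: r = r^2 * 17 mod 31 = 1^2 * 17 = 1*17 = 17
  bit 1 = 1: r = r^2 * 17 mod 31 = 17^2 * 17 = 10*17 = 15
  bit 2 = 0: r = r^2 mod 31 = 15^2 = 8
  bit 3 = 1: r = r^2 * 17 mod 31 = 8^2 * 17 = 2*17 = 3
  -> B = 3
s = B^a = 3^21 mod 31  (bits of 21 = 10101)
  bit 0 = 1: r = r^2 * 3 mod 31 = 1^2 * 3 = 1*3 = 3
  bit 1 = 0: r = r^2 mod 31 = 3^2 = 9
  bit 2 = 1: r = r^2 * 3 mod 31 = 9^2 * 3 = 19*3 = 26
  bit 3 = 0: r = r^2 mod 31 = 26^2 = 25
  bit 4 = 1: r = r^2 * 3 mod 31 = 25^2 * 3 = 5*3 = 15
  -> s = B^a = 15

Answer: 23 3 15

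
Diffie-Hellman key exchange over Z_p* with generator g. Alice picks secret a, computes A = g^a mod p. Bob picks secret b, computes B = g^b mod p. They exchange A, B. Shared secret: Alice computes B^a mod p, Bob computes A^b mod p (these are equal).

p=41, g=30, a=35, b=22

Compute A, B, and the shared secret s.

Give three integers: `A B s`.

Answer: 27 2 9

Derivation:
A = 30^35 mod 41  (bits of 35 = 100011)
  bit 0 = 1: r = r^2 * 30 mod 41 = 1^2 * 30 = 1*30 = 30
  bit 1 = 0: r = r^2 mod 41 = 30^2 = 39
  bit 2 = 0: r = r^2 mod 41 = 39^2 = 4
  bit 3 = 0: r = r^2 mod 41 = 4^2 = 16
  bit 4 = 1: r = r^2 * 30 mod 41 = 16^2 * 30 = 10*30 = 13
  bit 5 = 1: r = r^2 * 30 mod 41 = 13^2 * 30 = 5*30 = 27
  -> A = 27
B = 30^22 mod 41  (bits of 22 = 10110)
  bit 0 = 1: r = r^2 * 30 mod 41 = 1^2 * 30 = 1*30 = 30
  bit 1 = 0: r = r^2 mod 41 = 30^2 = 39
  bit 2 = 1: r = r^2 * 30 mod 41 = 39^2 * 30 = 4*30 = 38
  bit 3 = 1: r = r^2 * 30 mod 41 = 38^2 * 30 = 9*30 = 24
  bit 4 = 0: r = r^2 mod 41 = 24^2 = 2
  -> B = 2
s = B^a = 2^35 mod 41  (bits of 35 = 100011)
  bit 0 = 1: r = r^2 * 2 mod 41 = 1^2 * 2 = 1*2 = 2
  bit 1 = 0: r = r^2 mod 41 = 2^2 = 4
  bit 2 = 0: r = r^2 mod 41 = 4^2 = 16
  bit 3 = 0: r = r^2 mod 41 = 16^2 = 10
  bit 4 = 1: r = r^2 * 2 mod 41 = 10^2 * 2 = 18*2 = 36
  bit 5 = 1: r = r^2 * 2 mod 41 = 36^2 * 2 = 25*2 = 9
  -> s = B^a = 9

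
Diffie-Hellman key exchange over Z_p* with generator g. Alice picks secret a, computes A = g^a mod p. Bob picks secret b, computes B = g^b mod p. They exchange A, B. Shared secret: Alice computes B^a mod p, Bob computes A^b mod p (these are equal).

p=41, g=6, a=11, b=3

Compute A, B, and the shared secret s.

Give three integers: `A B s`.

A = 6^11 mod 41  (bits of 11 = 1011)
  bit 0 = 1: r = r^2 * 6 mod 41 = 1^2 * 6 = 1*6 = 6
  bit 1 = 0: r = r^2 mod 41 = 6^2 = 36
  bit 2 = 1: r = r^2 * 6 mod 41 = 36^2 * 6 = 25*6 = 27
  bit 3 = 1: r = r^2 * 6 mod 41 = 27^2 * 6 = 32*6 = 28
  -> A = 28
B = 6^3 mod 41  (bits of 3 = 11)
  bit 0 = 1: r = r^2 * 6 mod 41 = 1^2 * 6 = 1*6 = 6
  bit 1 = 1: r = r^2 * 6 mod 41 = 6^2 * 6 = 36*6 = 11
  -> B = 11
s = B^a = 11^11 mod 41  (bits of 11 = 1011)
  bit 0 = 1: r = r^2 * 11 mod 41 = 1^2 * 11 = 1*11 = 11
  bit 1 = 0: r = r^2 mod 41 = 11^2 = 39
  bit 2 = 1: r = r^2 * 11 mod 41 = 39^2 * 11 = 4*11 = 3
  bit 3 = 1: r = r^2 * 11 mod 41 = 3^2 * 11 = 9*11 = 17
  -> s = B^a = 17

Answer: 28 11 17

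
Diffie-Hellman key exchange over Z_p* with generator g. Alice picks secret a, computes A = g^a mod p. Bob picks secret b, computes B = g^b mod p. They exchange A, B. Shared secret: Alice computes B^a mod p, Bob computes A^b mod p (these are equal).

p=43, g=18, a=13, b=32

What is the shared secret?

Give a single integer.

A = 18^13 mod 43  (bits of 13 = 1101)
  bit 0 = 1: r = r^2 * 18 mod 43 = 1^2 * 18 = 1*18 = 18
  bit 1 = 1: r = r^2 * 18 mod 43 = 18^2 * 18 = 23*18 = 27
  bit 2 = 0: r = r^2 mod 43 = 27^2 = 41
  bit 3 = 1: r = r^2 * 18 mod 43 = 41^2 * 18 = 4*18 = 29
  -> A = 29
B = 18^32 mod 43  (bits of 32 = 100000)
  bit 0 = 1: r = r^2 * 18 mod 43 = 1^2 * 18 = 1*18 = 18
  bit 1 = 0: r = r^2 mod 43 = 18^2 = 23
  bit 2 = 0: r = r^2 mod 43 = 23^2 = 13
  bit 3 = 0: r = r^2 mod 43 = 13^2 = 40
  bit 4 = 0: r = r^2 mod 43 = 40^2 = 9
  bit 5 = 0: r = r^2 mod 43 = 9^2 = 38
  -> B = 38
s = B^a = 38^13 mod 43  (bits of 13 = 1101)
  bit 0 = 1: r = r^2 * 38 mod 43 = 1^2 * 38 = 1*38 = 38
  bit 1 = 1: r = r^2 * 38 mod 43 = 38^2 * 38 = 25*38 = 4
  bit 2 = 0: r = r^2 mod 43 = 4^2 = 16
  bit 3 = 1: r = r^2 * 38 mod 43 = 16^2 * 38 = 41*38 = 10
  -> s = B^a = 10

Answer: 10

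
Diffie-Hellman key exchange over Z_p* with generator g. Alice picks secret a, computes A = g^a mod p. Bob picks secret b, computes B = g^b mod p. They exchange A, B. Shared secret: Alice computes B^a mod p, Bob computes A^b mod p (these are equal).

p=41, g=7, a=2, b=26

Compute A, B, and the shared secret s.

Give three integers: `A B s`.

Answer: 8 21 31

Derivation:
A = 7^2 mod 41  (bits of 2 = 10)
  bit 0 = 1: r = r^2 * 7 mod 41 = 1^2 * 7 = 1*7 = 7
  bit 1 = 0: r = r^2 mod 41 = 7^2 = 8
  -> A = 8
B = 7^26 mod 41  (bits of 26 = 11010)
  bit 0 = 1: r = r^2 * 7 mod 41 = 1^2 * 7 = 1*7 = 7
  bit 1 = 1: r = r^2 * 7 mod 41 = 7^2 * 7 = 8*7 = 15
  bit 2 = 0: r = r^2 mod 41 = 15^2 = 20
  bit 3 = 1: r = r^2 * 7 mod 41 = 20^2 * 7 = 31*7 = 12
  bit 4 = 0: r = r^2 mod 41 = 12^2 = 21
  -> B = 21
s = B^a = 21^2 mod 41  (bits of 2 = 10)
  bit 0 = 1: r = r^2 * 21 mod 41 = 1^2 * 21 = 1*21 = 21
  bit 1 = 0: r = r^2 mod 41 = 21^2 = 31
  -> s = B^a = 31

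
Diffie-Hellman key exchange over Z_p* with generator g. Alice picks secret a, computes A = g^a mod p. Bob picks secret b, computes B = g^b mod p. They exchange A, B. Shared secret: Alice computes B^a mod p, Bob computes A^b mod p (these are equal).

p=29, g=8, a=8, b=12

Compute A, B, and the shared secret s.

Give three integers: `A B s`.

Answer: 20 24 24

Derivation:
A = 8^8 mod 29  (bits of 8 = 1000)
  bit 0 = 1: r = r^2 * 8 mod 29 = 1^2 * 8 = 1*8 = 8
  bit 1 = 0: r = r^2 mod 29 = 8^2 = 6
  bit 2 = 0: r = r^2 mod 29 = 6^2 = 7
  bit 3 = 0: r = r^2 mod 29 = 7^2 = 20
  -> A = 20
B = 8^12 mod 29  (bits of 12 = 1100)
  bit 0 = 1: r = r^2 * 8 mod 29 = 1^2 * 8 = 1*8 = 8
  bit 1 = 1: r = r^2 * 8 mod 29 = 8^2 * 8 = 6*8 = 19
  bit 2 = 0: r = r^2 mod 29 = 19^2 = 13
  bit 3 = 0: r = r^2 mod 29 = 13^2 = 24
  -> B = 24
s = B^a = 24^8 mod 29  (bits of 8 = 1000)
  bit 0 = 1: r = r^2 * 24 mod 29 = 1^2 * 24 = 1*24 = 24
  bit 1 = 0: r = r^2 mod 29 = 24^2 = 25
  bit 2 = 0: r = r^2 mod 29 = 25^2 = 16
  bit 3 = 0: r = r^2 mod 29 = 16^2 = 24
  -> s = B^a = 24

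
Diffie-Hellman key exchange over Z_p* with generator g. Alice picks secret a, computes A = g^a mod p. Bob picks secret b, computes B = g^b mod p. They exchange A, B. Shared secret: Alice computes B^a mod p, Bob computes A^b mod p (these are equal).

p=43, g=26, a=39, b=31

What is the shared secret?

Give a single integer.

A = 26^39 mod 43  (bits of 39 = 100111)
  bit 0 = 1: r = r^2 * 26 mod 43 = 1^2 * 26 = 1*26 = 26
  bit 1 = 0: r = r^2 mod 43 = 26^2 = 31
  bit 2 = 0: r = r^2 mod 43 = 31^2 = 15
  bit 3 = 1: r = r^2 * 26 mod 43 = 15^2 * 26 = 10*26 = 2
  bit 4 = 1: r = r^2 * 26 mod 43 = 2^2 * 26 = 4*26 = 18
  bit 5 = 1: r = r^2 * 26 mod 43 = 18^2 * 26 = 23*26 = 39
  -> A = 39
B = 26^31 mod 43  (bits of 31 = 11111)
  bit 0 = 1: r = r^2 * 26 mod 43 = 1^2 * 26 = 1*26 = 26
  bit 1 = 1: r = r^2 * 26 mod 43 = 26^2 * 26 = 31*26 = 32
  bit 2 = 1: r = r^2 * 26 mod 43 = 32^2 * 26 = 35*26 = 7
  bit 3 = 1: r = r^2 * 26 mod 43 = 7^2 * 26 = 6*26 = 27
  bit 4 = 1: r = r^2 * 26 mod 43 = 27^2 * 26 = 41*26 = 34
  -> B = 34
s = B^a = 34^39 mod 43  (bits of 39 = 100111)
  bit 0 = 1: r = r^2 * 34 mod 43 = 1^2 * 34 = 1*34 = 34
  bit 1 = 0: r = r^2 mod 43 = 34^2 = 38
  bit 2 = 0: r = r^2 mod 43 = 38^2 = 25
  bit 3 = 1: r = r^2 * 34 mod 43 = 25^2 * 34 = 23*34 = 8
  bit 4 = 1: r = r^2 * 34 mod 43 = 8^2 * 34 = 21*34 = 26
  bit 5 = 1: r = r^2 * 34 mod 43 = 26^2 * 34 = 31*34 = 22
  -> s = B^a = 22

Answer: 22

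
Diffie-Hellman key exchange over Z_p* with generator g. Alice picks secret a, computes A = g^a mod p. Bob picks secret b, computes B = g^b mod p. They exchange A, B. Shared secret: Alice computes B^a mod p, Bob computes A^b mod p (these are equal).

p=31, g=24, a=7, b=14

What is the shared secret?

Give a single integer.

Answer: 10

Derivation:
A = 24^7 mod 31  (bits of 7 = 111)
  bit 0 = 1: r = r^2 * 24 mod 31 = 1^2 * 24 = 1*24 = 24
  bit 1 = 1: r = r^2 * 24 mod 31 = 24^2 * 24 = 18*24 = 29
  bit 2 = 1: r = r^2 * 24 mod 31 = 29^2 * 24 = 4*24 = 3
  -> A = 3
B = 24^14 mod 31  (bits of 14 = 1110)
  bit 0 = 1: r = r^2 * 24 mod 31 = 1^2 * 24 = 1*24 = 24
  bit 1 = 1: r = r^2 * 24 mod 31 = 24^2 * 24 = 18*24 = 29
  bit 2 = 1: r = r^2 * 24 mod 31 = 29^2 * 24 = 4*24 = 3
  bit 3 = 0: r = r^2 mod 31 = 3^2 = 9
  -> B = 9
s = B^a = 9^7 mod 31  (bits of 7 = 111)
  bit 0 = 1: r = r^2 * 9 mod 31 = 1^2 * 9 = 1*9 = 9
  bit 1 = 1: r = r^2 * 9 mod 31 = 9^2 * 9 = 19*9 = 16
  bit 2 = 1: r = r^2 * 9 mod 31 = 16^2 * 9 = 8*9 = 10
  -> s = B^a = 10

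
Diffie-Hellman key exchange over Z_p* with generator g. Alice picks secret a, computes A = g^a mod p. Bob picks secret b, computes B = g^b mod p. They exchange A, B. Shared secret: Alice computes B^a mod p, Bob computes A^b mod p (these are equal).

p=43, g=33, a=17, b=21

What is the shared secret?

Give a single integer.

A = 33^17 mod 43  (bits of 17 = 10001)
  bit 0 = 1: r = r^2 * 33 mod 43 = 1^2 * 33 = 1*33 = 33
  bit 1 = 0: r = r^2 mod 43 = 33^2 = 14
  bit 2 = 0: r = r^2 mod 43 = 14^2 = 24
  bit 3 = 0: r = r^2 mod 43 = 24^2 = 17
  bit 4 = 1: r = r^2 * 33 mod 43 = 17^2 * 33 = 31*33 = 34
  -> A = 34
B = 33^21 mod 43  (bits of 21 = 10101)
  bit 0 = 1: r = r^2 * 33 mod 43 = 1^2 * 33 = 1*33 = 33
  bit 1 = 0: r = r^2 mod 43 = 33^2 = 14
  bit 2 = 1: r = r^2 * 33 mod 43 = 14^2 * 33 = 24*33 = 18
  bit 3 = 0: r = r^2 mod 43 = 18^2 = 23
  bit 4 = 1: r = r^2 * 33 mod 43 = 23^2 * 33 = 13*33 = 42
  -> B = 42
s = B^a = 42^17 mod 43  (bits of 17 = 10001)
  bit 0 = 1: r = r^2 * 42 mod 43 = 1^2 * 42 = 1*42 = 42
  bit 1 = 0: r = r^2 mod 43 = 42^2 = 1
  bit 2 = 0: r = r^2 mod 43 = 1^2 = 1
  bit 3 = 0: r = r^2 mod 43 = 1^2 = 1
  bit 4 = 1: r = r^2 * 42 mod 43 = 1^2 * 42 = 1*42 = 42
  -> s = B^a = 42

Answer: 42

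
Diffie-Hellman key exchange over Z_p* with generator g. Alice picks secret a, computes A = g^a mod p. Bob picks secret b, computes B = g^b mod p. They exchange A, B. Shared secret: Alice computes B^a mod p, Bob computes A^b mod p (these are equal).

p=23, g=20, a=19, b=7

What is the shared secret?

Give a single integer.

A = 20^19 mod 23  (bits of 19 = 10011)
  bit 0 = 1: r = r^2 * 20 mod 23 = 1^2 * 20 = 1*20 = 20
  bit 1 = 0: r = r^2 mod 23 = 20^2 = 9
  bit 2 = 0: r = r^2 mod 23 = 9^2 = 12
  bit 3 = 1: r = r^2 * 20 mod 23 = 12^2 * 20 = 6*20 = 5
  bit 4 = 1: r = r^2 * 20 mod 23 = 5^2 * 20 = 2*20 = 17
  -> A = 17
B = 20^7 mod 23  (bits of 7 = 111)
  bit 0 = 1: r = r^2 * 20 mod 23 = 1^2 * 20 = 1*20 = 20
  bit 1 = 1: r = r^2 * 20 mod 23 = 20^2 * 20 = 9*20 = 19
  bit 2 = 1: r = r^2 * 20 mod 23 = 19^2 * 20 = 16*20 = 21
  -> B = 21
s = B^a = 21^19 mod 23  (bits of 19 = 10011)
  bit 0 = 1: r = r^2 * 21 mod 23 = 1^2 * 21 = 1*21 = 21
  bit 1 = 0: r = r^2 mod 23 = 21^2 = 4
  bit 2 = 0: r = r^2 mod 23 = 4^2 = 16
  bit 3 = 1: r = r^2 * 21 mod 23 = 16^2 * 21 = 3*21 = 17
  bit 4 = 1: r = r^2 * 21 mod 23 = 17^2 * 21 = 13*21 = 20
  -> s = B^a = 20

Answer: 20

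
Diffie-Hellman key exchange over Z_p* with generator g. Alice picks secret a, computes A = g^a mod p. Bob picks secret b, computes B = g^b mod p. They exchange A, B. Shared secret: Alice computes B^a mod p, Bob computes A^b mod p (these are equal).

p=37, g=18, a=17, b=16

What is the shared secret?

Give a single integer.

A = 18^17 mod 37  (bits of 17 = 10001)
  bit 0 = 1: r = r^2 * 18 mod 37 = 1^2 * 18 = 1*18 = 18
  bit 1 = 0: r = r^2 mod 37 = 18^2 = 28
  bit 2 = 0: r = r^2 mod 37 = 28^2 = 7
  bit 3 = 0: r = r^2 mod 37 = 7^2 = 12
  bit 4 = 1: r = r^2 * 18 mod 37 = 12^2 * 18 = 33*18 = 2
  -> A = 2
B = 18^16 mod 37  (bits of 16 = 10000)
  bit 0 = 1: r = r^2 * 18 mod 37 = 1^2 * 18 = 1*18 = 18
  bit 1 = 0: r = r^2 mod 37 = 18^2 = 28
  bit 2 = 0: r = r^2 mod 37 = 28^2 = 7
  bit 3 = 0: r = r^2 mod 37 = 7^2 = 12
  bit 4 = 0: r = r^2 mod 37 = 12^2 = 33
  -> B = 33
s = B^a = 33^17 mod 37  (bits of 17 = 10001)
  bit 0 = 1: r = r^2 * 33 mod 37 = 1^2 * 33 = 1*33 = 33
  bit 1 = 0: r = r^2 mod 37 = 33^2 = 16
  bit 2 = 0: r = r^2 mod 37 = 16^2 = 34
  bit 3 = 0: r = r^2 mod 37 = 34^2 = 9
  bit 4 = 1: r = r^2 * 33 mod 37 = 9^2 * 33 = 7*33 = 9
  -> s = B^a = 9

Answer: 9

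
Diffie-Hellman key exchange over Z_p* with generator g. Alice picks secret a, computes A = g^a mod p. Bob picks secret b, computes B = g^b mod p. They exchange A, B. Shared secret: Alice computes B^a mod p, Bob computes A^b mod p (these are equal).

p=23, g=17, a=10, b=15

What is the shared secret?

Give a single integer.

A = 17^10 mod 23  (bits of 10 = 1010)
  bit 0 = 1: r = r^2 * 17 mod 23 = 1^2 * 17 = 1*17 = 17
  bit 1 = 0: r = r^2 mod 23 = 17^2 = 13
  bit 2 = 1: r = r^2 * 17 mod 23 = 13^2 * 17 = 8*17 = 21
  bit 3 = 0: r = r^2 mod 23 = 21^2 = 4
  -> A = 4
B = 17^15 mod 23  (bits of 15 = 1111)
  bit 0 = 1: r = r^2 * 17 mod 23 = 1^2 * 17 = 1*17 = 17
  bit 1 = 1: r = r^2 * 17 mod 23 = 17^2 * 17 = 13*17 = 14
  bit 2 = 1: r = r^2 * 17 mod 23 = 14^2 * 17 = 12*17 = 20
  bit 3 = 1: r = r^2 * 17 mod 23 = 20^2 * 17 = 9*17 = 15
  -> B = 15
s = B^a = 15^10 mod 23  (bits of 10 = 1010)
  bit 0 = 1: r = r^2 * 15 mod 23 = 1^2 * 15 = 1*15 = 15
  bit 1 = 0: r = r^2 mod 23 = 15^2 = 18
  bit 2 = 1: r = r^2 * 15 mod 23 = 18^2 * 15 = 2*15 = 7
  bit 3 = 0: r = r^2 mod 23 = 7^2 = 3
  -> s = B^a = 3

Answer: 3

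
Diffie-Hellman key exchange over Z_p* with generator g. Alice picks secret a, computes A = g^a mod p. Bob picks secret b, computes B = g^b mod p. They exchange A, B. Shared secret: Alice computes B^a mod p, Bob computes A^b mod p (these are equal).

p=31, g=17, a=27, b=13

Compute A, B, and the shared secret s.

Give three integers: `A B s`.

Answer: 29 3 23

Derivation:
A = 17^27 mod 31  (bits of 27 = 11011)
  bit 0 = 1: r = r^2 * 17 mod 31 = 1^2 * 17 = 1*17 = 17
  bit 1 = 1: r = r^2 * 17 mod 31 = 17^2 * 17 = 10*17 = 15
  bit 2 = 0: r = r^2 mod 31 = 15^2 = 8
  bit 3 = 1: r = r^2 * 17 mod 31 = 8^2 * 17 = 2*17 = 3
  bit 4 = 1: r = r^2 * 17 mod 31 = 3^2 * 17 = 9*17 = 29
  -> A = 29
B = 17^13 mod 31  (bits of 13 = 1101)
  bit 0 = 1: r = r^2 * 17 mod 31 = 1^2 * 17 = 1*17 = 17
  bit 1 = 1: r = r^2 * 17 mod 31 = 17^2 * 17 = 10*17 = 15
  bit 2 = 0: r = r^2 mod 31 = 15^2 = 8
  bit 3 = 1: r = r^2 * 17 mod 31 = 8^2 * 17 = 2*17 = 3
  -> B = 3
s = B^a = 3^27 mod 31  (bits of 27 = 11011)
  bit 0 = 1: r = r^2 * 3 mod 31 = 1^2 * 3 = 1*3 = 3
  bit 1 = 1: r = r^2 * 3 mod 31 = 3^2 * 3 = 9*3 = 27
  bit 2 = 0: r = r^2 mod 31 = 27^2 = 16
  bit 3 = 1: r = r^2 * 3 mod 31 = 16^2 * 3 = 8*3 = 24
  bit 4 = 1: r = r^2 * 3 mod 31 = 24^2 * 3 = 18*3 = 23
  -> s = B^a = 23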